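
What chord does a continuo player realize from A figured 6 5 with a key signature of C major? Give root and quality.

The figures 6 5 indicate a seventh chord in first inversion.
In first inversion the root lies a sixth above the bass: a sixth above A in C major is F.
The chord tones are A, C, E, F, giving F major seventh.

F major seventh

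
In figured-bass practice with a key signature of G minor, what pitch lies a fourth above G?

Counting 3 letter steps above G lands on C; in G minor, that letter is C.

C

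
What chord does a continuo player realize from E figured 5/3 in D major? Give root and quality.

The figures 5/3 indicate a triad in root position.
In root position the bass is the root, so the root is E.
The chord tones are E, G, B, giving E minor.

E minor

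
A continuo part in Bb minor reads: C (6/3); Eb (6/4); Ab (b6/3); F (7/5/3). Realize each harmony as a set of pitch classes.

C (6/3): C, Eb, Ab.
Eb (6/4): Eb, Ab, C.
Ab (b6/3): Ab, C, Fb.
F (7/5/3): F, Ab, C, Eb.

C, Eb, Ab | Eb, Ab, C | Ab, C, Fb | F, Ab, C, Eb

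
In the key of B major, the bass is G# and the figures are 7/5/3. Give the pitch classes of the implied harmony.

G#, B, D#, F#

A third above G# in this key is B.
A fifth above G# in this key is D#.
A seventh above G# in this key is F#.
Together with the bass G#, this spells G# minor seventh in root position.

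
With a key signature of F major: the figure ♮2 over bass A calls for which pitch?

B

Counting 1 letter step above A lands on B; in F major, that letter is Bb.
The ♮2 figure makes it natural, giving B.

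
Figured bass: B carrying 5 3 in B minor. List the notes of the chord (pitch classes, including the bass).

A third above B in this key is D.
A fifth above B in this key is F#.
Together with the bass B, this spells B minor in root position.

B, D, F#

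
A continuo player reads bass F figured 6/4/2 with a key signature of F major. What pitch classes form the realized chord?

A second above F in this key is G.
A fourth above F in this key is Bb.
A sixth above F in this key is D.
Together with the bass F, this spells G minor seventh in third inversion.

F, G, Bb, D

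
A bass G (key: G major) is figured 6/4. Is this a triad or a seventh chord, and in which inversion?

triad, second inversion

Intervals of 6/4 above the bass form a triad; the bass is the fifth, so this is second inversion.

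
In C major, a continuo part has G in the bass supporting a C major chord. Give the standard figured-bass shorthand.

G is the fifth of C major, so the chord is in second inversion.
A triad in second inversion is figured 6/4, conventionally abbreviated 6/4.

6/4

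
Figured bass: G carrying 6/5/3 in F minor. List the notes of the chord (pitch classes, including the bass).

A third above G in this key is Bb.
A fifth above G in this key is Db.
A sixth above G in this key is Eb.
Together with the bass G, this spells Eb dominant seventh in first inversion.

G, Bb, Db, Eb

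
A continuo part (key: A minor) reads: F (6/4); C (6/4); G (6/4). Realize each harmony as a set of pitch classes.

F, B, D | C, F, A | G, C, E

F (6/4): F, B, D.
C (6/4): C, F, A.
G (6/4): G, C, E.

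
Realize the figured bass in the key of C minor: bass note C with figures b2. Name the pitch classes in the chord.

C, Db, F, Ab

The written figures b2 are shorthand for 6/4/2: the 6/4 are implied.
A second above C in this key is D, lowered to Db by the flat.
A fourth above C in this key is F.
A sixth above C in this key is Ab.
Together with the bass C, this spells Db major seventh in third inversion.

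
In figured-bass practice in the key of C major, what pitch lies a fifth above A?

E

Counting 4 letter steps above A lands on E; in C major, that letter is E.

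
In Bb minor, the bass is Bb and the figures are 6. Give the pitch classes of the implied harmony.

The written figures 6 are shorthand for 6/3: the 3 is implied.
A third above Bb in this key is Db.
A sixth above Bb in this key is Gb.
Together with the bass Bb, this spells Gb major in first inversion.

Bb, Db, Gb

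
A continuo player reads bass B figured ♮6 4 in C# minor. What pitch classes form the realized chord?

A fourth above B in this key is E.
A sixth above B in this key is G#, made natural (G) by the ♮ figure.
Together with the bass B, this spells E minor in second inversion.

B, E, G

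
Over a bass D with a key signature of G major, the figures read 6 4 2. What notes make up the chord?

A second above D in this key is E.
A fourth above D in this key is G.
A sixth above D in this key is B.
Together with the bass D, this spells E minor seventh in third inversion.

D, E, G, B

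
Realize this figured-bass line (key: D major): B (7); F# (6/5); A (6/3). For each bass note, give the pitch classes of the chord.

B (7/5/3): B, D, F#, A.
F# (6/5/3): F#, A, C#, D.
A (6/3): A, C#, F#.

B, D, F#, A | F#, A, C#, D | A, C#, F#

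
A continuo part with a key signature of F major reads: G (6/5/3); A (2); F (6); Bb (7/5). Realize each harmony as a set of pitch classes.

G (6/5/3): G, Bb, D, E.
A (6/4/2): A, Bb, D, F.
F (6/3): F, A, D.
Bb (7/5/3): Bb, D, F, A.

G, Bb, D, E | A, Bb, D, F | F, A, D | Bb, D, F, A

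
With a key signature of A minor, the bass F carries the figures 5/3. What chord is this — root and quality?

The figures 5/3 indicate a triad in root position.
In root position the bass is the root, so the root is F.
The chord tones are F, A, C, giving F major.

F major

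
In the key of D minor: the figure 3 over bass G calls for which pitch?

Counting 2 letter steps above G lands on B; in D minor, that letter is Bb.

Bb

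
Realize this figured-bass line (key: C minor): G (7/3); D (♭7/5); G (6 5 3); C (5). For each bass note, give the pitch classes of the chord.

G, Bb, D, F | D, F, Ab, Cb | G, Bb, D, Eb | C, Eb, G

G (7/5/3): G, Bb, D, F.
D (b7/5/3): D, F, Ab, Cb.
G (6/5/3): G, Bb, D, Eb.
C (5/3): C, Eb, G.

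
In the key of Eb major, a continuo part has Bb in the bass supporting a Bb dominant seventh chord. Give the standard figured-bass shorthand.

Bb is the root of Bb dominant seventh, so the chord is in root position.
A seventh chord in root position is figured 7/5/3, conventionally abbreviated 7.

7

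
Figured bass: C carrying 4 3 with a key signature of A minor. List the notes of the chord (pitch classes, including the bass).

The written figures 4 3 are shorthand for 6/4/3: the 6 is implied.
A third above C in this key is E.
A fourth above C in this key is F.
A sixth above C in this key is A.
Together with the bass C, this spells F major seventh in second inversion.

C, E, F, A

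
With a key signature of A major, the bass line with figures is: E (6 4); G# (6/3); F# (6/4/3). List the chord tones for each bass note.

E, A, C# | G#, B, E | F#, A, B, D

E (6/4): E, A, C#.
G# (6/3): G#, B, E.
F# (6/4/3): F#, A, B, D.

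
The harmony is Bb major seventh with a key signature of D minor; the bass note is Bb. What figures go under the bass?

7

Bb is the root of Bb major seventh, so the chord is in root position.
A seventh chord in root position is figured 7/5/3, conventionally abbreviated 7.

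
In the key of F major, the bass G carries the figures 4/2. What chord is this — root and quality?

A minor seventh

The figures 4/2 indicate a seventh chord in third inversion.
In third inversion the root lies a second above the bass: a second above G in F major is A.
The chord tones are G, A, C, E, giving A minor seventh.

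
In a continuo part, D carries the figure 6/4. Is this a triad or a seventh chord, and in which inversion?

triad, second inversion

Intervals of 6/4 above the bass form a triad; the bass is the fifth, so this is second inversion.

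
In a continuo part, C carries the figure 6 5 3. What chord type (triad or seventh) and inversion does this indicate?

Intervals of 6/5/3 above the bass form a seventh chord; the bass is the third, so this is first inversion.

seventh chord, first inversion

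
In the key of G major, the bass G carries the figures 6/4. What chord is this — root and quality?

C major

The figures 6/4 indicate a triad in second inversion.
In second inversion the root lies a fourth above the bass: a fourth above G in G major is C.
The chord tones are G, C, E, giving C major.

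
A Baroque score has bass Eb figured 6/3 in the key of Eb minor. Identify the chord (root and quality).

Cb major

The figures 6/3 indicate a triad in first inversion.
In first inversion the root lies a sixth above the bass: a sixth above Eb in Eb minor is Cb.
The chord tones are Eb, Gb, Cb, giving Cb major.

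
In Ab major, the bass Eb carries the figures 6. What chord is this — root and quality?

C minor

The figures 6 indicate a triad in first inversion.
In first inversion the root lies a sixth above the bass: a sixth above Eb in Ab major is C.
The chord tones are Eb, G, C, giving C minor.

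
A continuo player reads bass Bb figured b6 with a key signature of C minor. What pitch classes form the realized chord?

Bb, D, Gb

The written figures b6 are shorthand for 6/3: the 3 is implied.
A third above Bb in this key is D.
A sixth above Bb in this key is G, lowered to Gb by the flat.
Together with the bass Bb, this spells Gb augmented in first inversion.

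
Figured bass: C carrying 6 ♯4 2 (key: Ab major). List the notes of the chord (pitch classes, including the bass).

A second above C in this key is Db.
A fourth above C in this key is F, raised to F# by the sharp.
A sixth above C in this key is Ab.

C, Db, F#, Ab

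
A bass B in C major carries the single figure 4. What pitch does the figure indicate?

Counting 3 letter steps above B lands on E; in C major, that letter is E.

E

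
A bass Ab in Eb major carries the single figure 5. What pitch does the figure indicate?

Counting 4 letter steps above Ab lands on E; in Eb major, that letter is Eb.

Eb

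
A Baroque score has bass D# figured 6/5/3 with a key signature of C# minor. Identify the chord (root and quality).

The figures 6/5/3 indicate a seventh chord in first inversion.
In first inversion the root lies a sixth above the bass: a sixth above D# in C# minor is B.
The chord tones are D#, F#, A, B, giving B dominant seventh.

B dominant seventh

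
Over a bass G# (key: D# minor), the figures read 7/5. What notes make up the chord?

G#, B, D#, F#

The written figures 7/5 are shorthand for 7/5/3: the 3 is implied.
A third above G# in this key is B.
A fifth above G# in this key is D#.
A seventh above G# in this key is F#.
Together with the bass G#, this spells G# minor seventh in root position.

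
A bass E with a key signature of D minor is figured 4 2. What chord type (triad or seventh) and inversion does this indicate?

4 2 is shorthand for 6/4/2.
Intervals of 6/4/2 above the bass form a seventh chord; the bass is the seventh, so this is third inversion.

seventh chord, third inversion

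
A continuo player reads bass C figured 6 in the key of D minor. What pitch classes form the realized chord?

C, E, A

The written figures 6 are shorthand for 6/3: the 3 is implied.
A third above C in this key is E.
A sixth above C in this key is A.
Together with the bass C, this spells A minor in first inversion.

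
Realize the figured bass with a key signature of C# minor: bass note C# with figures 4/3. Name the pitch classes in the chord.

C#, E, F#, A

The written figures 4/3 are shorthand for 6/4/3: the 6 is implied.
A third above C# in this key is E.
A fourth above C# in this key is F#.
A sixth above C# in this key is A.
Together with the bass C#, this spells F# minor seventh in second inversion.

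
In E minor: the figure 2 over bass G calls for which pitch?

Counting 1 letter step above G lands on A; in E minor, that letter is A.

A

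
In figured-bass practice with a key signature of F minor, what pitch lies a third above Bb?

Db

Counting 2 letter steps above Bb lands on D; in F minor, that letter is Db.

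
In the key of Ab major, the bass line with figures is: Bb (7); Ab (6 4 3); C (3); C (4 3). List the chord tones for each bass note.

Bb, Db, F, Ab | Ab, C, Db, F | C, Eb, G | C, Eb, F, Ab

Bb (7/5/3): Bb, Db, F, Ab.
Ab (6/4/3): Ab, C, Db, F.
C (5/3): C, Eb, G.
C (6/4/3): C, Eb, F, Ab.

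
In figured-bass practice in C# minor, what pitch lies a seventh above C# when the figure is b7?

Counting 6 letter steps above C# lands on B; in C# minor, that letter is B.
The b7 figure lowers it a semitone, giving Bb.

Bb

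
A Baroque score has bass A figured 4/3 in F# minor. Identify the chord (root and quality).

The figures 4/3 indicate a seventh chord in second inversion.
In second inversion the root lies a fourth above the bass: a fourth above A in F# minor is D.
The chord tones are A, C#, D, F#, giving D major seventh.

D major seventh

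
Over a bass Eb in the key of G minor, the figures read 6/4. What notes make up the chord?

A fourth above Eb in this key is A.
A sixth above Eb in this key is C.
Together with the bass Eb, this spells A diminished in second inversion.

Eb, A, C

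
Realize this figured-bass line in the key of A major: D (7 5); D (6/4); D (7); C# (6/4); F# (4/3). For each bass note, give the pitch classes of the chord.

D (7/5/3): D, F#, A, C#.
D (6/4): D, G#, B.
D (7/5/3): D, F#, A, C#.
C# (6/4): C#, F#, A.
F# (6/4/3): F#, A, B, D.

D, F#, A, C# | D, G#, B | D, F#, A, C# | C#, F#, A | F#, A, B, D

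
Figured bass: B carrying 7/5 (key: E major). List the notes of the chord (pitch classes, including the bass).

The written figures 7/5 are shorthand for 7/5/3: the 3 is implied.
A third above B in this key is D#.
A fifth above B in this key is F#.
A seventh above B in this key is A.
Together with the bass B, this spells B dominant seventh in root position.

B, D#, F#, A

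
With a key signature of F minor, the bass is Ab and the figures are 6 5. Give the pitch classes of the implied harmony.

Ab, C, Eb, F

The written figures 6 5 are shorthand for 6/5/3: the 3 is implied.
A third above Ab in this key is C.
A fifth above Ab in this key is Eb.
A sixth above Ab in this key is F.
Together with the bass Ab, this spells F minor seventh in first inversion.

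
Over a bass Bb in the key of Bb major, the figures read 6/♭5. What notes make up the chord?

Bb, D, Fb, G

The written figures 6/♭5 are shorthand for 6/5/3: the 3 is implied.
A third above Bb in this key is D.
A fifth above Bb in this key is F, lowered to Fb by the flat.
A sixth above Bb in this key is G.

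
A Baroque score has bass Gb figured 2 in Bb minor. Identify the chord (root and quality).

The figures 2 indicate a seventh chord in third inversion.
In third inversion the root lies a second above the bass: a second above Gb in Bb minor is Ab.
The chord tones are Gb, Ab, C, Eb, giving Ab dominant seventh.

Ab dominant seventh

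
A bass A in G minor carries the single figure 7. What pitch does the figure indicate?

G

Counting 6 letter steps above A lands on G; in G minor, that letter is G.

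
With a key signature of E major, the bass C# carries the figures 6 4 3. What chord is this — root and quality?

F# minor seventh

The figures 6 4 3 indicate a seventh chord in second inversion.
In second inversion the root lies a fourth above the bass: a fourth above C# in E major is F#.
The chord tones are C#, E, F#, A, giving F# minor seventh.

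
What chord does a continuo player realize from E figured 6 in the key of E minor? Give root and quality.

The figures 6 indicate a triad in first inversion.
In first inversion the root lies a sixth above the bass: a sixth above E in E minor is C.
The chord tones are E, G, C, giving C major.

C major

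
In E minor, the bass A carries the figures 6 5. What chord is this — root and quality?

The figures 6 5 indicate a seventh chord in first inversion.
In first inversion the root lies a sixth above the bass: a sixth above A in E minor is F#.
The chord tones are A, C, E, F#, giving F# half-diminished seventh.

F# half-diminished seventh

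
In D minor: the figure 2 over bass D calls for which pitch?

Counting 1 letter step above D lands on E; in D minor, that letter is E.

E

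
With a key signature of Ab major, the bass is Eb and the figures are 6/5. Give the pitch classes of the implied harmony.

The written figures 6/5 are shorthand for 6/5/3: the 3 is implied.
A third above Eb in this key is G.
A fifth above Eb in this key is Bb.
A sixth above Eb in this key is C.
Together with the bass Eb, this spells C minor seventh in first inversion.

Eb, G, Bb, C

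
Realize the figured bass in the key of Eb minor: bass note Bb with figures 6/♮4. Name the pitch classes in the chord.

A fourth above Bb in this key is Eb, made natural (E) by the ♮ figure.
A sixth above Bb in this key is Gb.

Bb, E, Gb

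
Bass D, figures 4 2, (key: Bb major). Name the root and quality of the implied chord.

The figures 4 2 indicate a seventh chord in third inversion.
In third inversion the root lies a second above the bass: a second above D in Bb major is Eb.
The chord tones are D, Eb, G, Bb, giving Eb major seventh.

Eb major seventh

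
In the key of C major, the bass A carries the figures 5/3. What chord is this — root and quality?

The figures 5/3 indicate a triad in root position.
In root position the bass is the root, so the root is A.
The chord tones are A, C, E, giving A minor.

A minor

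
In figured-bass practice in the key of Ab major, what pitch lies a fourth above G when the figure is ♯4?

C#

Counting 3 letter steps above G lands on C; in Ab major, that letter is C.
The #4 figure raises it a semitone, giving C#.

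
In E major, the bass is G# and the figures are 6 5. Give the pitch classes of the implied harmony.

The written figures 6 5 are shorthand for 6/5/3: the 3 is implied.
A third above G# in this key is B.
A fifth above G# in this key is D#.
A sixth above G# in this key is E.
Together with the bass G#, this spells E major seventh in first inversion.

G#, B, D#, E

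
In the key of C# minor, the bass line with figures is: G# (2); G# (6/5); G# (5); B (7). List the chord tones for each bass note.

G# (6/4/2): G#, A, C#, E.
G# (6/5/3): G#, B, D#, E.
G# (5/3): G#, B, D#.
B (7/5/3): B, D#, F#, A.

G#, A, C#, E | G#, B, D#, E | G#, B, D# | B, D#, F#, A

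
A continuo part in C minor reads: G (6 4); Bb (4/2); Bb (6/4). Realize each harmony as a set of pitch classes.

G, C, Eb | Bb, C, Eb, G | Bb, Eb, G

G (6/4): G, C, Eb.
Bb (6/4/2): Bb, C, Eb, G.
Bb (6/4): Bb, Eb, G.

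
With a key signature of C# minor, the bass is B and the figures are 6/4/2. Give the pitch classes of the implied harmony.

A second above B in this key is C#.
A fourth above B in this key is E.
A sixth above B in this key is G#.
Together with the bass B, this spells C# minor seventh in third inversion.

B, C#, E, G#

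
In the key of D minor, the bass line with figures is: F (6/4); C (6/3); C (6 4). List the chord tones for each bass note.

F, Bb, D | C, E, A | C, F, A

F (6/4): F, Bb, D.
C (6/3): C, E, A.
C (6/4): C, F, A.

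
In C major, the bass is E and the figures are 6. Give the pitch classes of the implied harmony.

The written figures 6 are shorthand for 6/3: the 3 is implied.
A third above E in this key is G.
A sixth above E in this key is C.
Together with the bass E, this spells C major in first inversion.

E, G, C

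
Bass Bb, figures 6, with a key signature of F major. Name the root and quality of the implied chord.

The figures 6 indicate a triad in first inversion.
In first inversion the root lies a sixth above the bass: a sixth above Bb in F major is G.
The chord tones are Bb, D, G, giving G minor.

G minor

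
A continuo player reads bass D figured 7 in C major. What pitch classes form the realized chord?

D, F, A, C

The written figures 7 are shorthand for 7/5/3: the 5/3 are implied.
A third above D in this key is F.
A fifth above D in this key is A.
A seventh above D in this key is C.
Together with the bass D, this spells D minor seventh in root position.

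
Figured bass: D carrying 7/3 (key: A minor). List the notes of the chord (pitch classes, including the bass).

The written figures 7/3 are shorthand for 7/5/3: the 5 is implied.
A third above D in this key is F.
A fifth above D in this key is A.
A seventh above D in this key is C.
Together with the bass D, this spells D minor seventh in root position.

D, F, A, C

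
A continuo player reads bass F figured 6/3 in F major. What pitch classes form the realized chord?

A third above F in this key is A.
A sixth above F in this key is D.
Together with the bass F, this spells D minor in first inversion.

F, A, D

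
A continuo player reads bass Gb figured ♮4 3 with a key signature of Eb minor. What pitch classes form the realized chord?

The written figures ♮4 3 are shorthand for 6/4/3: the 6 is implied.
A third above Gb in this key is Bb.
A fourth above Gb in this key is Cb, made natural (C) by the ♮ figure.
A sixth above Gb in this key is Eb.
Together with the bass Gb, this spells C half-diminished seventh in second inversion.

Gb, Bb, C, Eb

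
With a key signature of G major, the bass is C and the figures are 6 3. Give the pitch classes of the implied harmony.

C, E, A

A third above C in this key is E.
A sixth above C in this key is A.
Together with the bass C, this spells A minor in first inversion.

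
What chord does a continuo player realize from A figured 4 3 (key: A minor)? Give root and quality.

The figures 4 3 indicate a seventh chord in second inversion.
In second inversion the root lies a fourth above the bass: a fourth above A in A minor is D.
The chord tones are A, C, D, F, giving D minor seventh.

D minor seventh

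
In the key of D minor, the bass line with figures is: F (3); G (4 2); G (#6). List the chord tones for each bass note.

F (5/3): F, A, C.
G (6/4/2): G, A, C, E.
G (#6/3): G, Bb, E#.

F, A, C | G, A, C, E | G, Bb, E#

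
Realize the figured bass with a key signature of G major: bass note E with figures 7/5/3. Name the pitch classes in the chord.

E, G, B, D

A third above E in this key is G.
A fifth above E in this key is B.
A seventh above E in this key is D.
Together with the bass E, this spells E minor seventh in root position.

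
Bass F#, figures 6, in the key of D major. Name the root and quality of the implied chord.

D major

The figures 6 indicate a triad in first inversion.
In first inversion the root lies a sixth above the bass: a sixth above F# in D major is D.
The chord tones are F#, A, D, giving D major.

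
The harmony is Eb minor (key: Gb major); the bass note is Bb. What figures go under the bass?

Bb is the fifth of Eb minor, so the chord is in second inversion.
A triad in second inversion is figured 6/4, conventionally abbreviated 6/4.

6/4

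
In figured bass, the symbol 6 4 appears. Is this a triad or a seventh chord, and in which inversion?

Intervals of 6/4 above the bass form a triad; the bass is the fifth, so this is second inversion.

triad, second inversion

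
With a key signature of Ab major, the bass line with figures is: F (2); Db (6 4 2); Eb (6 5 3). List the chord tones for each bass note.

F, G, Bb, Db | Db, Eb, G, Bb | Eb, G, Bb, C

F (6/4/2): F, G, Bb, Db.
Db (6/4/2): Db, Eb, G, Bb.
Eb (6/5/3): Eb, G, Bb, C.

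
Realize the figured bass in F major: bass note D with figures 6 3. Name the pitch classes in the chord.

A third above D in this key is F.
A sixth above D in this key is Bb.
Together with the bass D, this spells Bb major in first inversion.

D, F, Bb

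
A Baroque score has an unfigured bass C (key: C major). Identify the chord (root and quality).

C major

An unfigured bass indicates a triad in root position.
In root position the bass is the root, so the root is C.
The chord tones are C, E, G, giving C major.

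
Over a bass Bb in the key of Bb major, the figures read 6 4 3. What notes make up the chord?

A third above Bb in this key is D.
A fourth above Bb in this key is Eb.
A sixth above Bb in this key is G.
Together with the bass Bb, this spells Eb major seventh in second inversion.

Bb, D, Eb, G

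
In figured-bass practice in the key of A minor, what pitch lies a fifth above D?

Counting 4 letter steps above D lands on A; in A minor, that letter is A.

A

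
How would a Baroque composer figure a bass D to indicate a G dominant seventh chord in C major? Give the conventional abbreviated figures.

D is the fifth of G dominant seventh, so the chord is in second inversion.
A seventh chord in second inversion is figured 6/4/3, conventionally abbreviated 4/3.

4/3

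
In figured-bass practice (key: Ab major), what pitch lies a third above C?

Eb

Counting 2 letter steps above C lands on E; in Ab major, that letter is Eb.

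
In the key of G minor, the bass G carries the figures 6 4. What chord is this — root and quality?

C minor

The figures 6 4 indicate a triad in second inversion.
In second inversion the root lies a fourth above the bass: a fourth above G in G minor is C.
The chord tones are G, C, Eb, giving C minor.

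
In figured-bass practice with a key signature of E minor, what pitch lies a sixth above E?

C

Counting 5 letter steps above E lands on C; in E minor, that letter is C.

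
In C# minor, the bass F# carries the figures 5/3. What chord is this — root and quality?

The figures 5/3 indicate a triad in root position.
In root position the bass is the root, so the root is F#.
The chord tones are F#, A, C#, giving F# minor.

F# minor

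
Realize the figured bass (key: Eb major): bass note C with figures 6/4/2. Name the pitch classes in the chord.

C, D, F, Ab

A second above C in this key is D.
A fourth above C in this key is F.
A sixth above C in this key is Ab.
Together with the bass C, this spells D half-diminished seventh in third inversion.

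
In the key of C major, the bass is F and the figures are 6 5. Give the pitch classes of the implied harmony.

F, A, C, D

The written figures 6 5 are shorthand for 6/5/3: the 3 is implied.
A third above F in this key is A.
A fifth above F in this key is C.
A sixth above F in this key is D.
Together with the bass F, this spells D minor seventh in first inversion.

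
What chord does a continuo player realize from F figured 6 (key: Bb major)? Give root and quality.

D minor

The figures 6 indicate a triad in first inversion.
In first inversion the root lies a sixth above the bass: a sixth above F in Bb major is D.
The chord tones are F, A, D, giving D minor.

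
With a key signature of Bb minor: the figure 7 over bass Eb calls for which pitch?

Counting 6 letter steps above Eb lands on D; in Bb minor, that letter is Db.

Db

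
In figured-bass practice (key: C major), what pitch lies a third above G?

B

Counting 2 letter steps above G lands on B; in C major, that letter is B.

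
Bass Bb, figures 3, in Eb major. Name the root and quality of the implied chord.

The figures 3 indicate a triad in root position.
In root position the bass is the root, so the root is Bb.
The chord tones are Bb, D, F, giving Bb major.

Bb major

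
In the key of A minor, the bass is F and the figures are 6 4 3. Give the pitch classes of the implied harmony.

F, A, B, D

A third above F in this key is A.
A fourth above F in this key is B.
A sixth above F in this key is D.
Together with the bass F, this spells B half-diminished seventh in second inversion.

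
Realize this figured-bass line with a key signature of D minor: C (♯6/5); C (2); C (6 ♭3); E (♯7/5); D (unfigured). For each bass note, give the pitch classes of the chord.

C, E, G, A# | C, D, F, A | C, Eb, A | E, G, Bb, D# | D, F, A

C (#6/5/3): C, E, G, A#.
C (6/4/2): C, D, F, A.
C (6/b3): C, Eb, A.
E (#7/5/3): E, G, Bb, D#.
D (5/3): D, F, A.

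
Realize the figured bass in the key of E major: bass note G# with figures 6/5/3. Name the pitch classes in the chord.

G#, B, D#, E

A third above G# in this key is B.
A fifth above G# in this key is D#.
A sixth above G# in this key is E.
Together with the bass G#, this spells E major seventh in first inversion.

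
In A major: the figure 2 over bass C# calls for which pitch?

D

Counting 1 letter step above C# lands on D; in A major, that letter is D.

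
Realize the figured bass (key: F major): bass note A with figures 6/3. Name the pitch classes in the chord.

A third above A in this key is C.
A sixth above A in this key is F.
Together with the bass A, this spells F major in first inversion.

A, C, F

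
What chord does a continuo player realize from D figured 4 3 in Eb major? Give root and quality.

The figures 4 3 indicate a seventh chord in second inversion.
In second inversion the root lies a fourth above the bass: a fourth above D in Eb major is G.
The chord tones are D, F, G, Bb, giving G minor seventh.

G minor seventh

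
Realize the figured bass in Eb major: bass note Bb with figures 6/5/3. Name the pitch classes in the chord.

Bb, D, F, G

A third above Bb in this key is D.
A fifth above Bb in this key is F.
A sixth above Bb in this key is G.
Together with the bass Bb, this spells G minor seventh in first inversion.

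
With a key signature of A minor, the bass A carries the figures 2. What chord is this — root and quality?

B half-diminished seventh

The figures 2 indicate a seventh chord in third inversion.
In third inversion the root lies a second above the bass: a second above A in A minor is B.
The chord tones are A, B, D, F, giving B half-diminished seventh.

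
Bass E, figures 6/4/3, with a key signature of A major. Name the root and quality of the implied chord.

A major seventh

The figures 6/4/3 indicate a seventh chord in second inversion.
In second inversion the root lies a fourth above the bass: a fourth above E in A major is A.
The chord tones are E, G#, A, C#, giving A major seventh.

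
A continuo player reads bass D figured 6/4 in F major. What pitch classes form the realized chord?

A fourth above D in this key is G.
A sixth above D in this key is Bb.
Together with the bass D, this spells G minor in second inversion.

D, G, Bb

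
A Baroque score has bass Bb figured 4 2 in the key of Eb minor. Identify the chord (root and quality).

The figures 4 2 indicate a seventh chord in third inversion.
In third inversion the root lies a second above the bass: a second above Bb in Eb minor is Cb.
The chord tones are Bb, Cb, Eb, Gb, giving Cb major seventh.

Cb major seventh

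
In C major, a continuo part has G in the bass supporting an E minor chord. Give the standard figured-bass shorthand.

G is the third of E minor, so the chord is in first inversion.
A triad in first inversion is figured 6/3, conventionally abbreviated 6.

6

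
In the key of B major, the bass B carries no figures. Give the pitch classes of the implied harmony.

An unfigured bass implies 5/3.
A third above B in this key is D#.
A fifth above B in this key is F#.
Together with the bass B, this spells B major in root position.

B, D#, F#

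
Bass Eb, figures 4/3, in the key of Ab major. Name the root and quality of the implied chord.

Ab major seventh

The figures 4/3 indicate a seventh chord in second inversion.
In second inversion the root lies a fourth above the bass: a fourth above Eb in Ab major is Ab.
The chord tones are Eb, G, Ab, C, giving Ab major seventh.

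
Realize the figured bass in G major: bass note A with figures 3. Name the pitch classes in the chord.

A, C, E

The written figures 3 are shorthand for 5/3: the 5 is implied.
A third above A in this key is C.
A fifth above A in this key is E.
Together with the bass A, this spells A minor in root position.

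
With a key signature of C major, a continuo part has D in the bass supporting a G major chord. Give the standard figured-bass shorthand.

6/4

D is the fifth of G major, so the chord is in second inversion.
A triad in second inversion is figured 6/4, conventionally abbreviated 6/4.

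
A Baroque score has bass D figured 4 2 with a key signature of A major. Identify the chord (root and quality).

The figures 4 2 indicate a seventh chord in third inversion.
In third inversion the root lies a second above the bass: a second above D in A major is E.
The chord tones are D, E, G#, B, giving E dominant seventh.

E dominant seventh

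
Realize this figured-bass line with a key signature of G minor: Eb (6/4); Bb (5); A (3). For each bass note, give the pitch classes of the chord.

Eb, A, C | Bb, D, F | A, C, Eb

Eb (6/4): Eb, A, C.
Bb (5/3): Bb, D, F.
A (5/3): A, C, Eb.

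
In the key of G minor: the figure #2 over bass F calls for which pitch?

Counting 1 letter step above F lands on G; in G minor, that letter is G.
The #2 figure raises it a semitone, giving G#.

G#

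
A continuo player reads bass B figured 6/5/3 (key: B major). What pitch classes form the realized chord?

A third above B in this key is D#.
A fifth above B in this key is F#.
A sixth above B in this key is G#.
Together with the bass B, this spells G# minor seventh in first inversion.

B, D#, F#, G#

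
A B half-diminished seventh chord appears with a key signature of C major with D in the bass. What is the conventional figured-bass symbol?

D is the third of B half-diminished seventh, so the chord is in first inversion.
A seventh chord in first inversion is figured 6/5/3, conventionally abbreviated 6/5.

6/5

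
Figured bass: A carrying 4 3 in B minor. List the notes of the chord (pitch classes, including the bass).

A, C#, D, F#

The written figures 4 3 are shorthand for 6/4/3: the 6 is implied.
A third above A in this key is C#.
A fourth above A in this key is D.
A sixth above A in this key is F#.
Together with the bass A, this spells D major seventh in second inversion.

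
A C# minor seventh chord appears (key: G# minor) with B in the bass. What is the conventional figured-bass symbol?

B is the seventh of C# minor seventh, so the chord is in third inversion.
A seventh chord in third inversion is figured 6/4/2, conventionally abbreviated 4/2.

4/2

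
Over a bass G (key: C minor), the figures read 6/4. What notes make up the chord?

A fourth above G in this key is C.
A sixth above G in this key is Eb.
Together with the bass G, this spells C minor in second inversion.

G, C, Eb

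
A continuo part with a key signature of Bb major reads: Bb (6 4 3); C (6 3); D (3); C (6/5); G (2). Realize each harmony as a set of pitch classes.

Bb, D, Eb, G | C, Eb, A | D, F, A | C, Eb, G, A | G, A, C, Eb

Bb (6/4/3): Bb, D, Eb, G.
C (6/3): C, Eb, A.
D (5/3): D, F, A.
C (6/5/3): C, Eb, G, A.
G (6/4/2): G, A, C, Eb.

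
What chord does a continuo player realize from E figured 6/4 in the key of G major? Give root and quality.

The figures 6/4 indicate a triad in second inversion.
In second inversion the root lies a fourth above the bass: a fourth above E in G major is A.
The chord tones are E, A, C, giving A minor.

A minor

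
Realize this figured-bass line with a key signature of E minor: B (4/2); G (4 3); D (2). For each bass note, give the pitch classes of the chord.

B (6/4/2): B, C, E, G.
G (6/4/3): G, B, C, E.
D (6/4/2): D, E, G, B.

B, C, E, G | G, B, C, E | D, E, G, B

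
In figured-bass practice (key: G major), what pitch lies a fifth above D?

A

Counting 4 letter steps above D lands on A; in G major, that letter is A.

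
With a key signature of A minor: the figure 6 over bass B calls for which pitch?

G

Counting 5 letter steps above B lands on G; in A minor, that letter is G.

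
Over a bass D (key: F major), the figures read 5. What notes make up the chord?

D, F, A

The written figures 5 are shorthand for 5/3: the 3 is implied.
A third above D in this key is F.
A fifth above D in this key is A.
Together with the bass D, this spells D minor in root position.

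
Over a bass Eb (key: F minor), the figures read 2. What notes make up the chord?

Eb, F, Ab, C

The written figures 2 are shorthand for 6/4/2: the 6/4 are implied.
A second above Eb in this key is F.
A fourth above Eb in this key is Ab.
A sixth above Eb in this key is C.
Together with the bass Eb, this spells F minor seventh in third inversion.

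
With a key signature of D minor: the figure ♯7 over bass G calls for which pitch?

Counting 6 letter steps above G lands on F; in D minor, that letter is F.
The #7 figure raises it a semitone, giving F#.

F#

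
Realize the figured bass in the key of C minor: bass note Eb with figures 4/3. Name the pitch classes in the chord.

Eb, G, Ab, C

The written figures 4/3 are shorthand for 6/4/3: the 6 is implied.
A third above Eb in this key is G.
A fourth above Eb in this key is Ab.
A sixth above Eb in this key is C.
Together with the bass Eb, this spells Ab major seventh in second inversion.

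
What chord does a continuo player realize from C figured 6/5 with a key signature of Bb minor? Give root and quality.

Ab dominant seventh

The figures 6/5 indicate a seventh chord in first inversion.
In first inversion the root lies a sixth above the bass: a sixth above C in Bb minor is Ab.
The chord tones are C, Eb, Gb, Ab, giving Ab dominant seventh.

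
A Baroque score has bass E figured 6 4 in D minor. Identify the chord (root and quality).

A minor

The figures 6 4 indicate a triad in second inversion.
In second inversion the root lies a fourth above the bass: a fourth above E in D minor is A.
The chord tones are E, A, C, giving A minor.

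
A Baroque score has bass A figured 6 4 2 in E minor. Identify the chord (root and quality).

B minor seventh

The figures 6 4 2 indicate a seventh chord in third inversion.
In third inversion the root lies a second above the bass: a second above A in E minor is B.
The chord tones are A, B, D, F#, giving B minor seventh.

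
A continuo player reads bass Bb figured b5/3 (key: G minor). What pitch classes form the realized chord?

A third above Bb in this key is D.
A fifth above Bb in this key is F, lowered to Fb by the flat.

Bb, D, Fb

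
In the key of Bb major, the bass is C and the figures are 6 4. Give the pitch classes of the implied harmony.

C, F, A

A fourth above C in this key is F.
A sixth above C in this key is A.
Together with the bass C, this spells F major in second inversion.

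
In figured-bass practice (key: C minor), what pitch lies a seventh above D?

Counting 6 letter steps above D lands on C; in C minor, that letter is C.

C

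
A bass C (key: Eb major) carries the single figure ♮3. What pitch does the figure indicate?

E

Counting 2 letter steps above C lands on E; in Eb major, that letter is Eb.
The ♮3 figure makes it natural, giving E.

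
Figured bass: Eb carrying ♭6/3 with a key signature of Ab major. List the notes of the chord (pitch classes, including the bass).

Eb, G, Cb

A third above Eb in this key is G.
A sixth above Eb in this key is C, lowered to Cb by the flat.
Together with the bass Eb, this spells Cb augmented in first inversion.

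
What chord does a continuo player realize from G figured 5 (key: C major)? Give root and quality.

G major

The figures 5 indicate a triad in root position.
In root position the bass is the root, so the root is G.
The chord tones are G, B, D, giving G major.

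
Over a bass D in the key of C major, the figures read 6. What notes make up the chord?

D, F, B

The written figures 6 are shorthand for 6/3: the 3 is implied.
A third above D in this key is F.
A sixth above D in this key is B.
Together with the bass D, this spells B diminished in first inversion.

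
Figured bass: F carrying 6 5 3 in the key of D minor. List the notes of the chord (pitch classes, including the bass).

F, A, C, D

A third above F in this key is A.
A fifth above F in this key is C.
A sixth above F in this key is D.
Together with the bass F, this spells D minor seventh in first inversion.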